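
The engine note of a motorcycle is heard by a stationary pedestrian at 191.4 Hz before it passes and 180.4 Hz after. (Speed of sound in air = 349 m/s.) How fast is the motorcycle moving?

10.3 m/s

f₁/f₂ = (v + v_s)/(v − v_s), so v_s = v · (f₁ − f₂)/(f₁ + f₂).
v_s = 349 × (191.4 − 180.4)/(191.4 + 180.4) = 349 × 11.0/371.8 ≈ 10.3 m/s.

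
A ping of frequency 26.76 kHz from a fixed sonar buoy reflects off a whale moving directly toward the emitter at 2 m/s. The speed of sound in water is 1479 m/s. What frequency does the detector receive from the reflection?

At the whale (a moving observer), f₁ = f₀ · (v + u)/v = 26.76 × 1481/1479 ≈ 26.8 kHz.
On reflection it acts as a source moving toward the stationary detector: f₂ = f₁ · v/(v − u) = 26.8 × 1479/1477 ≈ 26.8 kHz.

26.8 kHz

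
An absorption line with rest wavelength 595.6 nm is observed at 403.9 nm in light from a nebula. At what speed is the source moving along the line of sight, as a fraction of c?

λ'/λ₀ = 0.6781 < 1 (blueshift), so the source is approaching.
λ'/λ₀ = √((1 − β)/(1 + β)) for an approaching source ⇒ β = (1 − r²)/(1 + r²) with r = λ'/λ₀.
β = (1 − 0.4599)/(1 + 0.4599) ≈ 0.370.

0.370c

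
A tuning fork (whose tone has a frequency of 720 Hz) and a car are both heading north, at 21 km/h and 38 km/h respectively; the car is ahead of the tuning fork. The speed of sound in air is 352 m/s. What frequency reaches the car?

21 km/h = 5.833 m/s; 38 km/h = 10.56 m/s.
The car is ahead, so the tuning fork is moving toward it while the car is moving away from the tuning fork.
With source approaching and observer receding, f' = f · (v − v_o)/(v − v_s).
f' = 720 × (352 − 10.56)/(352 − 5.833) = 720 × 341.44/346.17 ≈ 710 Hz.

710 Hz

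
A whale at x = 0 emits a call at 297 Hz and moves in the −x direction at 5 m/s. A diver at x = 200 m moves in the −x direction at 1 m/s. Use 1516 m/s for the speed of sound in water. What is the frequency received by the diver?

The observer lies on the +x side, so the source is heading away from the observer and the observer is heading toward the source.
With source receding and observer approaching, f' = f · (v + v_o)/(v + v_s).
f' = 297 × (1516 + 1)/(1516 + 5) = 297 × 1517/1521 ≈ 296 Hz.

296 Hz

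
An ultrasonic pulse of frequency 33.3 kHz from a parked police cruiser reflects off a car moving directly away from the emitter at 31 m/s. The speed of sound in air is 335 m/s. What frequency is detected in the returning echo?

At the car (a moving observer), f₁ = f₀ · (v − u)/v = 33.3 × 304/335 ≈ 30.2 kHz.
The reflection then acts as a moving source: f₂ = f₁ · v/(v + u) ≈ 27.7 kHz.

27.7 kHz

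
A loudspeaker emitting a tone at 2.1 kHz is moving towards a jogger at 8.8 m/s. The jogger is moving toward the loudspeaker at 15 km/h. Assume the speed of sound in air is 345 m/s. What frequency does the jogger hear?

2.18 kHz

15 km/h = 4.167 m/s.
Both move, so f' = f · (v + v_o)/(v − v_s).
f' = 2.1 × (345 + 4.167)/(345 − 8.8) = 2.1 × 349.17/336.2 ≈ 2.18 kHz.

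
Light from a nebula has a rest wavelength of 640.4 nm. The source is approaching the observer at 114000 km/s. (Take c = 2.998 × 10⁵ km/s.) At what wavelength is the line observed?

β = v/c = 114000/299800 = 0.3803.
Relativistic Doppler for wavelength: λ' = λ₀ · √((1 − β)/(1 + β)).
λ' = 640.4 × √(0.6197/1.3803) = 640.4 × 0.67008 ≈ 429.1 nm.

429.1 nm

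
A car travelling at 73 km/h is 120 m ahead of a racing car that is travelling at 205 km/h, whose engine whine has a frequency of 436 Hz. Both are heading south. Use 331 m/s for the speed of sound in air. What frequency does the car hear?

205 km/h = 56.94 m/s; 73 km/h = 20.28 m/s.
The car is ahead, so the racing car is moving toward it while the car is moving away from the racing car.
General Doppler shift: f' = f · (v − v_o)/(v − v_s).
f' = 436 × (331 − 20.28)/(331 − 56.94) = 436 × 310.72/274.06 ≈ 494 Hz.

494 Hz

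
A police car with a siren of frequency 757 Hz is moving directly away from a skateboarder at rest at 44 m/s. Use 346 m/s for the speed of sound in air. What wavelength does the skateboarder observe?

51.5 cm

With the source moving away from a stationary observer, f' = f · v/(v + v_s).
f' = 757 × 346/(346 + 44) ≈ 672 Hz.
λ' = v/f' = 346/671.595 ≈ 51.5 cm.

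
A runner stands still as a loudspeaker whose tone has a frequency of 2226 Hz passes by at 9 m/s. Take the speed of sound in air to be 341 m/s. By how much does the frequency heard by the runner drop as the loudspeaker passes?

118 Hz

Approaching: f₁ = f · v/(v − v_s) = 2226 × 341/332 ≈ 2286 Hz.
Receding: f₂ = f · v/(v + v_s) = 2226 × 341/350 ≈ 2169 Hz.
Drop: f₁ − f₂ = 2f·v·v_s/(v² − v_s²) = 2 × 2226 × 341 × 9/(341² − 9²) ≈ 118 Hz.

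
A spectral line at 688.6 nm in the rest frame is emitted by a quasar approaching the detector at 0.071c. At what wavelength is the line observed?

641.3 nm

Relativistic Doppler for wavelength: λ' = λ₀ · √((1 − β)/(1 + β)).
λ' = 688.6 × √(0.9290/1.0710) = 688.6 × 0.93135 ≈ 641.3 nm.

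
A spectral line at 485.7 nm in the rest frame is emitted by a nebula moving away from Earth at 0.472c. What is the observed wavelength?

811.0 nm

Relativistic Doppler for wavelength: λ' = λ₀ · √((1 + β)/(1 − β)).
λ' = 485.7 × √(1.4720/0.5280) = 485.7 × 1.66969 ≈ 811.0 nm.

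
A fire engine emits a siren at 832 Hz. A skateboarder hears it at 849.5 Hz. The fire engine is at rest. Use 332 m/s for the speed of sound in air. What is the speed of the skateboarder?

f' > f, so the skateboarder is approaching.
f' = f · (v + v_o)/v ⇒ v_o = v · |f'/f − 1|.
v_o = 332 × |849.5/832 − 1| = 332 × 0.02103 ≈ 7.0 m/s.

7.0 m/s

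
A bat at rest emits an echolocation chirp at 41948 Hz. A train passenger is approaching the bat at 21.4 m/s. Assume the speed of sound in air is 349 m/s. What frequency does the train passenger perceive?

Only the observer moves, toward the source, so f' = f · (v + v_o)/v.
f' = 41948 × (349 + 21.4)/349 = 41948 × 370.4/349 ≈ 44520 Hz.

44520 Hz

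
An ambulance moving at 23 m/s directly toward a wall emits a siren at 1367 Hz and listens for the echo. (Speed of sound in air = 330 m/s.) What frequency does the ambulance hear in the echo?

1572 Hz

The wall receives the sound from a moving source: f₁ = f₀ · v/(v − v_e) = 1367 × 330/307 ≈ 1469 Hz.
On the return leg the ambulance is a moving observer: f₂ = f₁ · (v + v_e)/v = 1469 × 353/330 ≈ 1572 Hz.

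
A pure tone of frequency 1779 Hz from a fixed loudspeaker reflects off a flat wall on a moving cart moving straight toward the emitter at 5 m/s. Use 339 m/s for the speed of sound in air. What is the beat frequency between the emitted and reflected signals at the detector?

53.3 Hz

At the flat wall on a moving cart (a moving observer), f₁ = f₀ · (v + u)/v = 1779 × 344/339 ≈ 1805.2 Hz.
On reflection it acts as a source moving toward the stationary detector: f₂ = f₁ · v/(v − u) = 1805.2 × 339/334 ≈ 1832.3 Hz.
Equivalently f₂ = f₀ · (v + u)/(v − u).
Beat frequency: |f₂ − f₀| = 2u·f₀/(v − u) = 2 × 5 × 1779/334 ≈ 53.3 Hz.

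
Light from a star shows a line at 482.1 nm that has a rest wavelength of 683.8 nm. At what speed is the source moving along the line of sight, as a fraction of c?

0.336c

λ'/λ₀ = 0.7050 < 1 (blueshift), so the source is approaching.
λ'/λ₀ = √((1 − β)/(1 + β)) for an approaching source ⇒ β = (1 − r²)/(1 + r²) with r = λ'/λ₀.
β = (1 − 0.4971)/(1 + 0.4971) ≈ 0.336.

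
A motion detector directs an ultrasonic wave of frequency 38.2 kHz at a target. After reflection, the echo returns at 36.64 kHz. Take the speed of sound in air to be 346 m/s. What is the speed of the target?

Double Doppler shift off a moving reflector: f₂ = f₀ · (v + u)/(v − u) (u > 0 toward emitter).
Rearranging, u = v · (f₂ − f₀)/(f₂ + f₀) = 346 × -1.56/74.84 ≈ -7.2 m/s.
So the target is moving at 7.2 m/s away from the emitter.

7.2 m/s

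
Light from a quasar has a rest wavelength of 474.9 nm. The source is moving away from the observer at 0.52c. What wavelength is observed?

Relativistic Doppler for wavelength: λ' = λ₀ · √((1 + β)/(1 − β)).
λ' = 474.9 × √(1.5200/0.4800) = 474.9 × 1.77951 ≈ 845.1 nm.

845.1 nm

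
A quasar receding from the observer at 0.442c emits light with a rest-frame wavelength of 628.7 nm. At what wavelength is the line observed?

1010.7 nm

Relativistic Doppler for wavelength: λ' = λ₀ · √((1 + β)/(1 − β)).
λ' = 628.7 × √(1.4420/0.5580) = 628.7 × 1.60755 ≈ 1010.7 nm.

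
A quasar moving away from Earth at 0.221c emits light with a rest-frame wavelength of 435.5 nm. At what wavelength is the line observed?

Relativistic Doppler for wavelength: λ' = λ₀ · √((1 + β)/(1 − β)).
λ' = 435.5 × √(1.2210/0.7790) = 435.5 × 1.25196 ≈ 545.2 nm.

545.2 nm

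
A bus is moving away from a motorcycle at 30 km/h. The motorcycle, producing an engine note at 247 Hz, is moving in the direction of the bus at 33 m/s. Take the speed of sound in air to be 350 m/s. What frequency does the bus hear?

266 Hz

30 km/h = 8.333 m/s.
General Doppler shift: f' = f · (v − v_o)/(v − v_s).
f' = 247 × (350 − 8.333)/(350 − 33) = 247 × 341.67/317 ≈ 266 Hz.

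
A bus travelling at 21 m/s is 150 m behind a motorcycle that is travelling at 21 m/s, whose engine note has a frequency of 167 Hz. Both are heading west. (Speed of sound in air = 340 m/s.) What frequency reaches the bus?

167 Hz

The bus is behind, so the motorcycle is moving away from it while the bus is moving toward the motorcycle.
Both move, so f' = f · (v + v_o)/(v + v_s).
f' = 167 × (340 + 21)/(340 + 21) = 167 × 361/361 ≈ 167 Hz.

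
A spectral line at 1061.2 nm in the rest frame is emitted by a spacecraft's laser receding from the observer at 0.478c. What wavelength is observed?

Relativistic Doppler for wavelength: λ' = λ₀ · √((1 + β)/(1 − β)).
λ' = 1061.2 × √(1.4780/0.5220) = 1061.2 × 1.68268 ≈ 1785.7 nm.

1785.7 nm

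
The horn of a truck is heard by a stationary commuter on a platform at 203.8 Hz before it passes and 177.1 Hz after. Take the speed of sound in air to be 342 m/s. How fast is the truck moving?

24.0 m/s

f₁/f₂ = (v + v_s)/(v − v_s), so v_s = v · (f₁ − f₂)/(f₁ + f₂).
v_s = 342 × (203.8 − 177.1)/(203.8 + 177.1) = 342 × 26.7/380.9 ≈ 24.0 m/s.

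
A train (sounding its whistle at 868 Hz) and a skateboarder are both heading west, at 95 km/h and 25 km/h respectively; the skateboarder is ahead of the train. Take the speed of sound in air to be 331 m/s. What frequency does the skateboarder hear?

923 Hz

95 km/h = 26.39 m/s; 25 km/h = 6.944 m/s.
The skateboarder is ahead, so the train is moving toward it while the skateboarder is moving away from the train.
With source approaching and observer receding, f' = f · (v − v_o)/(v − v_s).
f' = 868 × (331 − 6.944)/(331 − 26.39) = 868 × 324.06/304.61 ≈ 923 Hz.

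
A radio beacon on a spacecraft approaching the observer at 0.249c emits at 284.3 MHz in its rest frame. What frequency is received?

366.6 MHz

Relativistic Doppler for frequency: f' = f₀ · √((1 + β)/(1 − β)).
f' = 284.3 × √(1.2490/0.7510) = 284.3 × 1.28962 ≈ 366.6 MHz.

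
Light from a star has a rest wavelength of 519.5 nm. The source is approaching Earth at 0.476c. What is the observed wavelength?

Relativistic Doppler for wavelength: λ' = λ₀ · √((1 − β)/(1 + β)).
λ' = 519.5 × √(0.5240/1.4760) = 519.5 × 0.59583 ≈ 309.5 nm.

309.5 nm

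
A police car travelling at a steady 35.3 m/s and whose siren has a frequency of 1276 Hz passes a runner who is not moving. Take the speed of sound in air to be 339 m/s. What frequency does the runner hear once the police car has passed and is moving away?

1156 Hz

Receding: f₂ = f · v/(v + v_s) = 1276 × 339/374.3 ≈ 1156 Hz.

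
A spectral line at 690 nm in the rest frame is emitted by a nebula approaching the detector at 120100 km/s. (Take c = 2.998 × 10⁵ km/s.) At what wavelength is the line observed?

451.4 nm

β = v/c = 120100/299800 = 0.4006.
Relativistic Doppler for wavelength: λ' = λ₀ · √((1 − β)/(1 + β)).
λ' = 690 × √(0.5994/1.4006) = 690 × 0.65419 ≈ 451.4 nm.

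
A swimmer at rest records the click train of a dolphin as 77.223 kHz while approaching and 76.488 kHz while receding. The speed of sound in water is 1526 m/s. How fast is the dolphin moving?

7.3 m/s

f₁/f₂ = (v + v_s)/(v − v_s), so v_s = v · (f₁ − f₂)/(f₁ + f₂).
v_s = 1526 × (77.223 − 76.488)/(77.223 + 76.488) = 1526 × 0.735/153.711 ≈ 7.3 m/s.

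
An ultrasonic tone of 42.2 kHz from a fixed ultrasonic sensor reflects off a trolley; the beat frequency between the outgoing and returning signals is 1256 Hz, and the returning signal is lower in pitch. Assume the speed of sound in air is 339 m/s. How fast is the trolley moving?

5.1 m/s

Double Doppler shift off a moving reflector: f₂ = f₀ · (v + u)/(v − u) (u > 0 toward emitter).
Returning signal is lower, so f₂ = f₀ − Δf = 42200 − 1256 = 40944 Hz.
Rearranging, u = v · (f₂ − f₀)/(f₂ + f₀) = 339 × -1256/83144 ≈ -5.1 m/s.
So the trolley is moving at 5.1 m/s away from the emitter.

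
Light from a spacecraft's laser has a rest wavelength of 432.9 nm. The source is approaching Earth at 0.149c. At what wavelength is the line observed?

372.6 nm

Relativistic Doppler for wavelength: λ' = λ₀ · √((1 − β)/(1 + β)).
λ' = 432.9 × √(0.8510/1.1490) = 432.9 × 0.86061 ≈ 372.6 nm.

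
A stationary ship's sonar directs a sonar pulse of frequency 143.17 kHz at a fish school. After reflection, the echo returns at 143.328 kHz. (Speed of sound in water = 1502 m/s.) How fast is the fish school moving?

0.83 m/s

Double Doppler shift off a moving reflector: f₂ = f₀ · (v + u)/(v − u) (u > 0 toward emitter).
Rearranging, u = v · (f₂ − f₀)/(f₂ + f₀) = 1502 × 0.158/286.498 ≈ 0.83 m/s.
So the fish school is moving at 0.83 m/s toward the emitter.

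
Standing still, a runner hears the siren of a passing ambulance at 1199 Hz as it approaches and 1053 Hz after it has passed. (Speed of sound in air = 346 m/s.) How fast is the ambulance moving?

22.4 m/s

f₁/f₂ = (v + v_s)/(v − v_s), so v_s = v · (f₁ − f₂)/(f₁ + f₂).
v_s = 346 × (1199 − 1053)/(1199 + 1053) = 346 × 146/2252 ≈ 22.4 m/s.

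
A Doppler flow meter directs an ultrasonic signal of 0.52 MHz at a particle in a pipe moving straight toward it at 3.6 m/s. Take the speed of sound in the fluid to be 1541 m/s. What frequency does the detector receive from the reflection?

0.5224 MHz

At the particle in a pipe (a moving observer), f₁ = f₀ · (v + u)/v = 0.52 × 1544.6/1541 ≈ 0.5212 MHz.
The reflection then acts as a moving source: f₂ = f₁ · v/(v − u) ≈ 0.5224 MHz.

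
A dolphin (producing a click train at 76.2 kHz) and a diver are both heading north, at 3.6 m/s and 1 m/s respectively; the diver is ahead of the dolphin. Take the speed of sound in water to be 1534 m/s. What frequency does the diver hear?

The diver is ahead, so the dolphin is moving toward it while the diver is moving away from the dolphin.
General Doppler shift: f' = f · (v − v_o)/(v − v_s).
f' = 76.2 × (1534 − 1)/(1534 − 3.6) = 76.2 × 1533/1530.4 ≈ 76.3 kHz.

76.3 kHz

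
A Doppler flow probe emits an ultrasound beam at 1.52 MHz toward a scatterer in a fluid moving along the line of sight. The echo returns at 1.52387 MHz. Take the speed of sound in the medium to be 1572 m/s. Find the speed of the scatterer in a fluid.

2.00 m/s

Double Doppler shift off a moving reflector: f₂ = f₀ · (v + u)/(v − u) (u > 0 toward emitter).
Rearranging, u = v · (f₂ − f₀)/(f₂ + f₀) = 1572 × 0.00387/3.04387 ≈ 2.00 m/s.
So the scatterer in a fluid is moving at 2.00 m/s toward the emitter.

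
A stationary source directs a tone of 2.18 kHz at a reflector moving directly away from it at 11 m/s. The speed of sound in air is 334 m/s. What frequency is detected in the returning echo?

At the reflector (a moving observer), f₁ = f₀ · (v − u)/v = 2.18 × 323/334 ≈ 2.11 kHz.
The reflection then acts as a moving source: f₂ = f₁ · v/(v + u) ≈ 2.04 kHz.
Equivalently f₂ = f₀ · (v − u)/(v + u).

2.04 kHz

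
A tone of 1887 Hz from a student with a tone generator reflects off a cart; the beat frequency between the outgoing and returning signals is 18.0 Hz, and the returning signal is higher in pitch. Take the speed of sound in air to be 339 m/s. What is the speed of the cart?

1.61 m/s

Double Doppler shift off a moving reflector: f₂ = f₀ · (v + u)/(v − u) (u > 0 toward emitter).
Returning signal is higher, so f₂ = f₀ + Δf = 1887 + 18 = 1905 Hz.
Rearranging, u = v · (f₂ − f₀)/(f₂ + f₀) = 339 × 18/3792 ≈ 1.61 m/s.
So the cart is moving at 1.61 m/s toward the emitter.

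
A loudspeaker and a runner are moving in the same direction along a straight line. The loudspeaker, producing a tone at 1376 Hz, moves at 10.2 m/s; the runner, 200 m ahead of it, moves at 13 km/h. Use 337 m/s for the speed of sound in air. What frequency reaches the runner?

1404 Hz

13 km/h = 3.611 m/s.
The runner is ahead, so the loudspeaker is moving toward it while the runner is moving away from the loudspeaker.
With source approaching and observer receding, f' = f · (v − v_o)/(v − v_s).
f' = 1376 × (337 − 3.611)/(337 − 10.2) = 1376 × 333.39/326.8 ≈ 1404 Hz.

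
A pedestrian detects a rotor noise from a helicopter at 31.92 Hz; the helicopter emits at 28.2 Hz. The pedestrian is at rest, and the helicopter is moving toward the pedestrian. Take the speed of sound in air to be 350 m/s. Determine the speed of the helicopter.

41 m/s

f' = f · v/(v − v_s) ⇒ v_s = v · |1 − f/f'|.
v_s = 350 × |1 − 28.2/31.92| = 350 × 0.1165 ≈ 41 m/s.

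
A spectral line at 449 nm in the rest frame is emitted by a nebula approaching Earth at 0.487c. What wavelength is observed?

Relativistic Doppler for wavelength: λ' = λ₀ · √((1 − β)/(1 + β)).
λ' = 449 × √(0.5130/1.4870) = 449 × 0.58736 ≈ 263.7 nm.

263.7 nm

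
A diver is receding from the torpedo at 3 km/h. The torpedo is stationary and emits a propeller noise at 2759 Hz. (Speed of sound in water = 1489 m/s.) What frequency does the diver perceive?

3 km/h = 0.8333 m/s.
Moving observer, stationary source: f' = f · (v − v_o)/v.
f' = 2759 × (1489 − 0.8333)/1489 = 2759 × 1488.2/1489 ≈ 2757 Hz.

2757 Hz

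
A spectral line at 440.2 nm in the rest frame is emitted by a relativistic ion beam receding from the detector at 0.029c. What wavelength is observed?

453.2 nm

Relativistic Doppler for wavelength: λ' = λ₀ · √((1 + β)/(1 − β)).
λ' = 440.2 × √(1.0290/0.9710) = 440.2 × 1.02943 ≈ 453.2 nm.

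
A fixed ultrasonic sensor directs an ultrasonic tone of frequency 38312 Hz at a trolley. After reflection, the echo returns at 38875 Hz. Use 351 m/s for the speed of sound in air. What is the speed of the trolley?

2.56 m/s

Double Doppler shift off a moving reflector: f₂ = f₀ · (v + u)/(v − u) (u > 0 toward emitter).
Rearranging, u = v · (f₂ − f₀)/(f₂ + f₀) = 351 × 563/77187 ≈ 2.56 m/s.
So the trolley is moving at 2.56 m/s toward the emitter.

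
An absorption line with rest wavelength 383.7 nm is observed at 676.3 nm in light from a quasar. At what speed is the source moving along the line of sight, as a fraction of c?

0.513c

λ'/λ₀ = 1.7626 > 1 (redshift), so the source is receding.
λ'/λ₀ = √((1 + β)/(1 − β)) for a receding source ⇒ β = (r² − 1)/(r² + 1) with r = λ'/λ₀.
β = (3.1067 − 1)/(3.1067 + 1) ≈ 0.513.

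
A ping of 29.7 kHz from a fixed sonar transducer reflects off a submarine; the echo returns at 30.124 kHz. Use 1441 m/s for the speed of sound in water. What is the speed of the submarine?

10.2 m/s

Double Doppler shift off a moving reflector: f₂ = f₀ · (v + u)/(v − u) (u > 0 toward emitter).
Rearranging, u = v · (f₂ − f₀)/(f₂ + f₀) = 1441 × 0.424/59.824 ≈ 10.2 m/s.
So the submarine is moving at 10.2 m/s toward the emitter.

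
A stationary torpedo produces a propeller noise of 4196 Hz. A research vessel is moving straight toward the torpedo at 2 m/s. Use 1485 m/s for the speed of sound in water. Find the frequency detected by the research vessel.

4202 Hz

Only the observer moves, toward the source, so f' = f · (v + v_o)/v.
f' = 4196 × (1485 + 2)/1485 = 4196 × 1487/1485 ≈ 4202 Hz.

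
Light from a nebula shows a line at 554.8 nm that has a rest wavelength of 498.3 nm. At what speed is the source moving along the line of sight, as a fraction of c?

0.107c

λ'/λ₀ = 1.1134 > 1 (redshift), so the source is receding.
λ'/λ₀ = √((1 + β)/(1 − β)) for a receding source ⇒ β = (r² − 1)/(r² + 1) with r = λ'/λ₀.
β = (1.2396 − 1)/(1.2396 + 1) ≈ 0.107.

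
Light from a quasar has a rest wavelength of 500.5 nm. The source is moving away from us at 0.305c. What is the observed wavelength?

Relativistic Doppler for wavelength: λ' = λ₀ · √((1 + β)/(1 − β)).
λ' = 500.5 × √(1.3050/0.6950) = 500.5 × 1.37029 ≈ 685.8 nm.

685.8 nm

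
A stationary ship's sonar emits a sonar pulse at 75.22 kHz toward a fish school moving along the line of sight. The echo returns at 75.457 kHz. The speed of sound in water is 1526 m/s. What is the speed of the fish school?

2.40 m/s

Double Doppler shift off a moving reflector: f₂ = f₀ · (v + u)/(v − u) (u > 0 toward emitter).
Rearranging, u = v · (f₂ − f₀)/(f₂ + f₀) = 1526 × 0.237/150.677 ≈ 2.40 m/s.
So the fish school is moving at 2.40 m/s toward the emitter.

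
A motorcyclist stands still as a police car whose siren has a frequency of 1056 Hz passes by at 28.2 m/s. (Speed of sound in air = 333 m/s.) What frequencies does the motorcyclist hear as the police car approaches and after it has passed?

Approaching: f₁ = f · v/(v − v_s) = 1056 × 333/304.8 ≈ 1154 Hz.
Receding: f₂ = f · v/(v + v_s) = 1056 × 333/361.2 ≈ 974 Hz.

1154 Hz approaching; 974 Hz receding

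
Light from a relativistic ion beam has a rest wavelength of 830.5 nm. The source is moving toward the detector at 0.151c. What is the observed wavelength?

Relativistic Doppler for wavelength: λ' = λ₀ · √((1 − β)/(1 + β)).
λ' = 830.5 × √(0.8490/1.1510) = 830.5 × 0.85885 ≈ 713.3 nm.

713.3 nm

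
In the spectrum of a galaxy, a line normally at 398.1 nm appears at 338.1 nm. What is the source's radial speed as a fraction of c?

λ'/λ₀ = 0.8493 < 1 (blueshift), so the source is approaching.
λ'/λ₀ = √((1 − β)/(1 + β)) for an approaching source ⇒ β = (1 − r²)/(1 + r²) with r = λ'/λ₀.
β = (1 − 0.7213)/(1 + 0.7213) ≈ 0.162.

0.162c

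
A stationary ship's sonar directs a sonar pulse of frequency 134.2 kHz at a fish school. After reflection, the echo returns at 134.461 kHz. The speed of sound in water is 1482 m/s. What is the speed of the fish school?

1.44 m/s

Double Doppler shift off a moving reflector: f₂ = f₀ · (v + u)/(v − u) (u > 0 toward emitter).
Rearranging, u = v · (f₂ − f₀)/(f₂ + f₀) = 1482 × 0.261/268.661 ≈ 1.44 m/s.
So the fish school is moving at 1.44 m/s toward the emitter.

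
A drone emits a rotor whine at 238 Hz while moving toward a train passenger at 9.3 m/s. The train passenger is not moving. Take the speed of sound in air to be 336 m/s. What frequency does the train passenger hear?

245 Hz

Only the source moves, toward the listener, so f' = f · v/(v − v_s).
f' = 238 × 336/(336 − 9.3) = 238 × 336/326.7 ≈ 245 Hz.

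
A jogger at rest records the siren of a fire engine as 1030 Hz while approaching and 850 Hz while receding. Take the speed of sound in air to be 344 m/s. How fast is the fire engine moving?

33 m/s

f₁/f₂ = (v + v_s)/(v − v_s), so v_s = v · (f₁ − f₂)/(f₁ + f₂).
v_s = 344 × (1030 − 850)/(1030 + 850) = 344 × 180/1880 ≈ 33 m/s.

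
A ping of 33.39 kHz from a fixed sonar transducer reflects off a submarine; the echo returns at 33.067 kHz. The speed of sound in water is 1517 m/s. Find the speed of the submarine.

Double Doppler shift off a moving reflector: f₂ = f₀ · (v + u)/(v − u) (u > 0 toward emitter).
Rearranging, u = v · (f₂ − f₀)/(f₂ + f₀) = 1517 × -0.323/66.457 ≈ -7.4 m/s.
So the submarine is moving at 7.4 m/s away from the emitter.

7.4 m/s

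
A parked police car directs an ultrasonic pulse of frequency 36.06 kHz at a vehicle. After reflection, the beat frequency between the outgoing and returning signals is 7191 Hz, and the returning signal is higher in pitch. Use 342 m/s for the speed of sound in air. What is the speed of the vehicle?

31 m/s

Double Doppler shift off a moving reflector: f₂ = f₀ · (v + u)/(v − u) (u > 0 toward emitter).
Returning signal is higher, so f₂ = f₀ + Δf = 36060 + 7191 = 43251 Hz.
Rearranging, u = v · (f₂ − f₀)/(f₂ + f₀) = 342 × 7191/79311 ≈ 31 m/s.
So the vehicle is moving at 31 m/s toward the emitter.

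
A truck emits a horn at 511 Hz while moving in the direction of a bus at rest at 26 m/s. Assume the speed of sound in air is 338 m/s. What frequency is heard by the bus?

Moving source, stationary observer: f' = f · v/(v − v_s) since the source is approaching.
f' = 511 × 338/(338 − 26) = 511 × 338/312 ≈ 554 Hz.

554 Hz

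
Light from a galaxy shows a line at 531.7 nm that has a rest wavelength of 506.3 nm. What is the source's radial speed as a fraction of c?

λ'/λ₀ = 1.0502 > 1 (redshift), so the source is receding.
λ'/λ₀ = √((1 + β)/(1 − β)) for a receding source ⇒ β = (r² − 1)/(r² + 1) with r = λ'/λ₀.
β = (1.1029 − 1)/(1.1029 + 1) ≈ 0.049.

0.049c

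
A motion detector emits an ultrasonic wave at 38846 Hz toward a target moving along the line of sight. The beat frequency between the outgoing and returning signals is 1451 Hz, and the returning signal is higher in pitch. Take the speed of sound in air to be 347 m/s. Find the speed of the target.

6.4 m/s

Double Doppler shift off a moving reflector: f₂ = f₀ · (v + u)/(v − u) (u > 0 toward emitter).
Returning signal is higher, so f₂ = f₀ + Δf = 38846 + 1451 = 40297 Hz.
Rearranging, u = v · (f₂ − f₀)/(f₂ + f₀) = 347 × 1451/79143 ≈ 6.4 m/s.
So the target is moving at 6.4 m/s toward the emitter.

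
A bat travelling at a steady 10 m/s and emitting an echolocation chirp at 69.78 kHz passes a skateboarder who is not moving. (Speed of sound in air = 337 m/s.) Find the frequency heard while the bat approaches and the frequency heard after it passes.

Approaching: f₁ = f · v/(v − v_s) = 69.78 × 337/327 ≈ 71.9 kHz.
Receding: f₂ = f · v/(v + v_s) = 69.78 × 337/347 ≈ 67.8 kHz.

71.9 kHz approaching; 67.8 kHz receding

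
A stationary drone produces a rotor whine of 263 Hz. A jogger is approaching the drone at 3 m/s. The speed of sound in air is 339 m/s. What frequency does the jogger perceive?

265 Hz

Moving observer, stationary source: f' = f · (v + v_o)/v.
f' = 263 × (339 + 3)/339 = 263 × 342/339 ≈ 265 Hz.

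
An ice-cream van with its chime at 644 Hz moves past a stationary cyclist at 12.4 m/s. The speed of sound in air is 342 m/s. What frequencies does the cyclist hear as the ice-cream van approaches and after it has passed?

Approaching: f₁ = f · v/(v − v_s) = 644 × 342/329.6 ≈ 668 Hz.
Receding: f₂ = f · v/(v + v_s) = 644 × 342/354.4 ≈ 621 Hz.

668 Hz approaching; 621 Hz receding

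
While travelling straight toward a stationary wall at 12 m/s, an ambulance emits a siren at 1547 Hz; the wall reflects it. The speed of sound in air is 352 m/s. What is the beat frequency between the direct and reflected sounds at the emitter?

109 Hz

The wall receives the sound from a moving source: f₁ = f₀ · v/(v − v_e) = 1547 × 352/340 ≈ 1601.6 Hz.
On the return leg the ambulance is a moving observer: f₂ = f₁ · (v + v_e)/v = 1601.6 × 364/352 ≈ 1656.2 Hz.
Equivalently f₂ = f₀ · (v + v_e)/(v − v_e).
Beat against the emitted tone: |f₂ − f₀| = 2v_e·f₀/(v − v_e) = 2 × 12 × 1547/340 ≈ 109 Hz.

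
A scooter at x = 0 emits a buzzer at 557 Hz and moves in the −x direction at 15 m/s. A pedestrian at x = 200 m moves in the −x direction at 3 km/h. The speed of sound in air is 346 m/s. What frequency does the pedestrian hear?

535 Hz

3 km/h = 0.8333 m/s.
The observer lies on the +x side, so the source is heading away from the observer and the observer is heading toward the source.
Both move, so f' = f · (v + v_o)/(v + v_s).
f' = 557 × (346 + 0.8333)/(346 + 15) = 557 × 346.83/361 ≈ 535 Hz.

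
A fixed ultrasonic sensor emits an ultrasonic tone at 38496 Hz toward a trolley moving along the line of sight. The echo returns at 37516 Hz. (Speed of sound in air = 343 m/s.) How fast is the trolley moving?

Double Doppler shift off a moving reflector: f₂ = f₀ · (v + u)/(v − u) (u > 0 toward emitter).
Rearranging, u = v · (f₂ − f₀)/(f₂ + f₀) = 343 × -980/76012 ≈ -4.4 m/s.
So the trolley is moving at 4.4 m/s away from the emitter.

4.4 m/s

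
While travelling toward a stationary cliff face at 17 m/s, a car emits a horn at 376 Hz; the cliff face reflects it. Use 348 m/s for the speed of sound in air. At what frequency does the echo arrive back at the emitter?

415 Hz

The cliff face receives the sound from a moving source: f₁ = f₀ · v/(v − v_e) = 376 × 348/331 ≈ 395 Hz.
On the return leg the car is a moving observer: f₂ = f₁ · (v + v_e)/v = 395 × 365/348 ≈ 415 Hz.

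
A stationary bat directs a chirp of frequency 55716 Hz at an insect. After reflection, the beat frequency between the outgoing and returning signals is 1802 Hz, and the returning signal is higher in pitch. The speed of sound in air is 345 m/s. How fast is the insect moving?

5.5 m/s

Double Doppler shift off a moving reflector: f₂ = f₀ · (v + u)/(v − u) (u > 0 toward emitter).
Returning signal is higher, so f₂ = f₀ + Δf = 55716 + 1802 = 57518 Hz.
Rearranging, u = v · (f₂ − f₀)/(f₂ + f₀) = 345 × 1802/113234 ≈ 5.5 m/s.
So the insect is moving at 5.5 m/s toward the emitter.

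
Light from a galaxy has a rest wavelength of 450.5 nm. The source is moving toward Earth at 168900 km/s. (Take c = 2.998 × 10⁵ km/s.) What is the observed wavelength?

238.1 nm

β = v/c = 168900/299800 = 0.5634.
Relativistic Doppler for wavelength: λ' = λ₀ · √((1 − β)/(1 + β)).
λ' = 450.5 × √(0.4366/1.5634) = 450.5 × 0.52847 ≈ 238.1 nm.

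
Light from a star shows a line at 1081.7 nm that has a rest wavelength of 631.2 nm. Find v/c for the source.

0.492c

λ'/λ₀ = 1.7137 > 1 (redshift), so the source is receding.
λ'/λ₀ = √((1 + β)/(1 − β)) for a receding source ⇒ β = (r² − 1)/(r² + 1) with r = λ'/λ₀.
β = (2.9368 − 1)/(2.9368 + 1) ≈ 0.492.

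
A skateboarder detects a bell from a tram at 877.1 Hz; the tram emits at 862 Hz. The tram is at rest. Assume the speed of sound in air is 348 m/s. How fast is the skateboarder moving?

f' > f, so the skateboarder is approaching.
f' = f · (v + v_o)/v ⇒ v_o = v · |f'/f − 1|.
v_o = 348 × |877.1/862 − 1| = 348 × 0.01752 ≈ 6.1 m/s.

6.1 m/s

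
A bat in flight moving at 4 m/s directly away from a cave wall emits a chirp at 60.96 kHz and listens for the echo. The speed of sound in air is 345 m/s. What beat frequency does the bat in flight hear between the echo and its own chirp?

The cave wall receives the sound from a moving source: f₁ = f₀ · v/(v + v_e) = 60.96 × 345/349 ≈ 60.261 kHz.
On the return leg the bat in flight is a moving observer: f₂ = f₁ · (v − v_e)/v = 60.261 × 341/345 ≈ 59.563 kHz.
Beat against the emitted tone (with f₀ = 60960 Hz): |f₂ − f₀| = 2v_e·f₀/(v + v_e) = 2 × 4 × 60960/349 ≈ 1397 Hz.

1397 Hz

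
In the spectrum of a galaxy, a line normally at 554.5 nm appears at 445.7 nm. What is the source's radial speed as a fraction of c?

λ'/λ₀ = 0.8038 < 1 (blueshift), so the source is approaching.
λ'/λ₀ = √((1 − β)/(1 + β)) for an approaching source ⇒ β = (1 − r²)/(1 + r²) with r = λ'/λ₀.
β = (1 − 0.6461)/(1 + 0.6461) ≈ 0.215.

0.215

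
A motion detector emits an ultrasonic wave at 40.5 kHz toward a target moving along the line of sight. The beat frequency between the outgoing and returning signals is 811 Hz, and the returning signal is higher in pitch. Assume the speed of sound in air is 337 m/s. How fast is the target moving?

Double Doppler shift off a moving reflector: f₂ = f₀ · (v + u)/(v − u) (u > 0 toward emitter).
Returning signal is higher, so f₂ = f₀ + Δf = 40500 + 811 = 41311 Hz.
Rearranging, u = v · (f₂ − f₀)/(f₂ + f₀) = 337 × 811/81811 ≈ 3.3 m/s.
So the target is moving at 3.3 m/s toward the emitter.

3.3 m/s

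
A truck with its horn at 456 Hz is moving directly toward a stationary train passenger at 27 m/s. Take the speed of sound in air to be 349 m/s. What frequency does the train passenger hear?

With the source moving toward a stationary observer, f' = f · v/(v − v_s).
f' = 456 × 349/(349 − 27) = 456 × 349/322 ≈ 494 Hz.

494 Hz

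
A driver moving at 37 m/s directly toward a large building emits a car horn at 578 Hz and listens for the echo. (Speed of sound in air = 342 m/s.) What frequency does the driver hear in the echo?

718 Hz

The large building receives the sound from a moving source: f₁ = f₀ · v/(v − v_e) = 578 × 342/305 ≈ 648 Hz.
On the return leg the driver is a moving observer: f₂ = f₁ · (v + v_e)/v = 648 × 379/342 ≈ 718 Hz.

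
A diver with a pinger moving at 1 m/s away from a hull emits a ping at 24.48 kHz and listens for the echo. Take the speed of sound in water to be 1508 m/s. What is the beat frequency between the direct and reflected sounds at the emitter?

The hull receives the sound from a moving source: f₁ = f₀ · v/(v + v_e) = 24.48 × 1508/1509 ≈ 24.4638 kHz.
On the return leg the diver with a pinger is a moving observer: f₂ = f₁ · (v − v_e)/v = 24.4638 × 1507/1508 ≈ 24.4476 kHz.
Equivalently f₂ = f₀ · (v − v_e)/(v + v_e).
Beat against the emitted tone (with f₀ = 24480 Hz): |f₂ − f₀| = 2v_e·f₀/(v + v_e) = 2 × 1 × 24480/1509 ≈ 32.4 Hz.

32.4 Hz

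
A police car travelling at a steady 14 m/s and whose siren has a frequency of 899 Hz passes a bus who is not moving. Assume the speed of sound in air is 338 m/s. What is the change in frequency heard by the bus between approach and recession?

Approaching: f₁ = f · v/(v − v_s) = 899 × 338/324 ≈ 937.8 Hz.
Receding: f₂ = f · v/(v + v_s) = 899 × 338/352 ≈ 863.2 Hz.
Drop: f₁ − f₂ = 2f·v·v_s/(v² − v_s²) = 2 × 899 × 338 × 14/(338² − 14²) ≈ 74.6 Hz.

74.6 Hz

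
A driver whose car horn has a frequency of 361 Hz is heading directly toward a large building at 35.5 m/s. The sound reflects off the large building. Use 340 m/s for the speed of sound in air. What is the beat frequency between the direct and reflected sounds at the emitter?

The large building receives the sound from a moving source: f₁ = f₀ · v/(v − v_e) = 361 × 340/304.5 ≈ 403.1 Hz.
On the return leg the driver is a moving observer: f₂ = f₁ · (v + v_e)/v = 403.1 × 375.5/340 ≈ 445.2 Hz.
Beat against the emitted tone: |f₂ − f₀| = 2v_e·f₀/(v − v_e) = 2 × 35.5 × 361/304.5 ≈ 84 Hz.

84 Hz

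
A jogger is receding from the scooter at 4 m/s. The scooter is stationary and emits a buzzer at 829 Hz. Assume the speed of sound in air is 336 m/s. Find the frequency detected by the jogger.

Only the observer moves, away from the source, so f' = f · (v − v_o)/v.
f' = 829 × (336 − 4)/336 = 829 × 332/336 ≈ 819 Hz.

819 Hz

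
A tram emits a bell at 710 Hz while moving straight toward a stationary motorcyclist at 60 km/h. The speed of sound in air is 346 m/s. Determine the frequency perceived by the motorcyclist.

746 Hz

60 km/h = 16.67 m/s.
Moving source, stationary observer: f' = f · v/(v − v_s) since the source is approaching.
f' = 710 × 346/(346 − 16.67) = 710 × 346/329.3 ≈ 746 Hz.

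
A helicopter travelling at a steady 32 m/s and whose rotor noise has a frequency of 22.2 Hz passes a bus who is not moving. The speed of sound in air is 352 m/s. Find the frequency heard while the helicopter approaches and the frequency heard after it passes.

Approaching: f₁ = f · v/(v − v_s) = 22.2 × 352/320 ≈ 24.4 Hz.
Receding: f₂ = f · v/(v + v_s) = 22.2 × 352/384 ≈ 20.3 Hz.

24.4 Hz approaching; 20.3 Hz receding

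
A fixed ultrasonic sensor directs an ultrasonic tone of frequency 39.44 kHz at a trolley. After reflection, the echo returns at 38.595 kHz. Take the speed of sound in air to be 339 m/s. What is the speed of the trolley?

3.7 m/s

Double Doppler shift off a moving reflector: f₂ = f₀ · (v + u)/(v − u) (u > 0 toward emitter).
Rearranging, u = v · (f₂ − f₀)/(f₂ + f₀) = 339 × -0.845/78.035 ≈ -3.7 m/s.
So the trolley is moving at 3.7 m/s away from the emitter.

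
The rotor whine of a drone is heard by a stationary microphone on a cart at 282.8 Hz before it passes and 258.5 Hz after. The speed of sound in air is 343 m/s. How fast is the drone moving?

15.4 m/s

f₁/f₂ = (v + v_s)/(v − v_s), so v_s = v · (f₁ − f₂)/(f₁ + f₂).
v_s = 343 × (282.8 − 258.5)/(282.8 + 258.5) = 343 × 24.3/541.3 ≈ 15.4 m/s.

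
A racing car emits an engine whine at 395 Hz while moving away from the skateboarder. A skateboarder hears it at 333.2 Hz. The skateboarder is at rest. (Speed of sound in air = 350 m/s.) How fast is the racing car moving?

65 m/s

f' = f · v/(v + v_s) ⇒ v_s = v · |1 − f/f'|.
v_s = 350 × |1 − 395/333.2| = 350 × 0.1855 ≈ 65 m/s.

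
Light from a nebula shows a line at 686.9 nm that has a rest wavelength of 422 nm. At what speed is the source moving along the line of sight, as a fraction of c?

λ'/λ₀ = 1.6277 > 1 (redshift), so the source is receding.
λ'/λ₀ = √((1 + β)/(1 − β)) for a receding source ⇒ β = (r² − 1)/(r² + 1) with r = λ'/λ₀.
β = (2.6495 − 1)/(2.6495 + 1) ≈ 0.452.

0.452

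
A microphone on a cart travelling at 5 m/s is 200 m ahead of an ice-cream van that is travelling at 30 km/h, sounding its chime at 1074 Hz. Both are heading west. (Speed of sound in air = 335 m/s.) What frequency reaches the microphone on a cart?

1085 Hz

30 km/h = 8.333 m/s.
The microphone on a cart is ahead, so the ice-cream van is moving toward it while the microphone on a cart is moving away from the ice-cream van.
General Doppler shift: f' = f · (v − v_o)/(v − v_s).
f' = 1074 × (335 − 5)/(335 − 8.333) = 1074 × 330/326.67 ≈ 1085 Hz.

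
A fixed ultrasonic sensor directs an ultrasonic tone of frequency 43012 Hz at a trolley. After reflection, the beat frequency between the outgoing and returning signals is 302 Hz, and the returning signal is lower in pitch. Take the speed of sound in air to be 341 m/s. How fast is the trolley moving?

1.20 m/s

Double Doppler shift off a moving reflector: f₂ = f₀ · (v + u)/(v − u) (u > 0 toward emitter).
Returning signal is lower, so f₂ = f₀ − Δf = 43012 − 302 = 42710 Hz.
Rearranging, u = v · (f₂ − f₀)/(f₂ + f₀) = 341 × -302/85722 ≈ -1.20 m/s.
So the trolley is moving at 1.20 m/s away from the emitter.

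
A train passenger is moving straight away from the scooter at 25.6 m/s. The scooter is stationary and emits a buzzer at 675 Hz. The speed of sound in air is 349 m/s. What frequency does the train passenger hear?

625 Hz

Moving observer, stationary source: f' = f · (v − v_o)/v.
f' = 675 × (349 − 25.6)/349 = 675 × 323.4/349 ≈ 625 Hz.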